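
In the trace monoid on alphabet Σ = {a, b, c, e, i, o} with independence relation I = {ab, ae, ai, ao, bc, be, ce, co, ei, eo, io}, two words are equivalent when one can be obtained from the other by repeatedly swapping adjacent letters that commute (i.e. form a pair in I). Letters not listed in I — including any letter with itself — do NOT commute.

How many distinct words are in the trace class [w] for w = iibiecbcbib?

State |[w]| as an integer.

0(i) covers ∅
1(i) covers 0:i
2(b) covers 1:i
3(i) covers 2:b
4(e) covers ∅
5(c) covers 3:i
6(b) covers 3:i
7(c) covers 5:c
8(b) covers 6:b
9(i) covers 7:c, 8:b
10(b) covers 9:i
floor of heap: 0:i, 4:e
completions by unplaced set U, small U first (add the entries for U minus each lowest piece of U):
  |U|=1: {4}:1  {10}:1
  |U|=2: {4,10}:2  {9,10}:1
  |U|=3: {4,9,10}:3  {7,9,10}:1  {8,9,10}:1
  |U|=4: {4,7,9,10}:4  {4,8,9,10}:4  {5,7,9,10}:1  {6,8,9,10}:1  {7,8,9,10}:2
  |U|=5: {4,5,7,9,10}:5  {4,6,8,9,10}:5  {4,7,8,9,10}:10  {5,7,8,9,10}:3  {6,7,8,9,10}:3
  |U|=6: {4,5,7,8,9,10}:18  {4,6,7,8,9,10}:18  {5,6,7,8,9,10}:6
  |U|=7: {3,5,6,7,8,9,10}:6  {4,5,6,7,8,9,10}:42
  |U|=8: {2,3,5,6,7,8,9,10}:6  {3,4,5,6,7,8,9,10}:48
  |U|=9: {1,2,3,5,6,7,8,9,10}:6  {2,3,4,5,6,7,8,9,10}:54
  start at 0(i): 60
  start at 4(e): 6
sum over floor = 66

66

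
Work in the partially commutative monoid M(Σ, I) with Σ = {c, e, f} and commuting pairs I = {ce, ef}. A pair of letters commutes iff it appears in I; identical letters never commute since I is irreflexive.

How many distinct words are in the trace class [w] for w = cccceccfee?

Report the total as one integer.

drop 0:c onto floor
drop 1:c onto {0:c}
drop 2:c onto {1:c}
drop 3:c onto {2:c}
drop 4:e onto floor
drop 5:c onto {3:c}
drop 6:c onto {5:c}
drop 7:f onto {6:c}
drop 8:e onto {4:e}
drop 9:e onto {8:e}
ground layer = {0:c, 4:e}
drop-orders for the pieces not yet dropped (sum over which currently-grounded one goes next):
  1 to go: {7} 1  {9} 1
  2 to go: {6,7} 1  {7,9} 2  {8,9} 1
  3 to go: {4,8,9} 1  {5,6,7} 1  {6,7,9} 3  {7,8,9} 3
  4 to go: {3,5,6,7} 1  {4,7,8,9} 4  {5,6,7,9} 4  {6,7,8,9} 6
  5 to go: {2,3,5,6,7} 1  {3,5,6,7,9} 5  {4,6,7,8,9} 10  {5,6,7,8,9} 10
  6 to go: {1,2,3,5,6,7} 1  {2,3,5,6,7,9} 6  {3,5,6,7,8,9} 15  {4,5,6,7,8,9} 20
  7 to go: {0,1,2,3,5,6,7} 1  {1,2,3,5,6,7,9} 7  {2,3,5,6,7,8,9} 21  {3,4,5,6,7,8,9} 35
  8 to go: {0,1,2,3,5,6,7,9} 8  {1,2,3,5,6,7,8,9} 28  {2,3,4,5,6,7,8,9} 56
  if 0:c drops first: 84 orders
  if 4:e drops first: 36 orders
heap linearizations: 120

120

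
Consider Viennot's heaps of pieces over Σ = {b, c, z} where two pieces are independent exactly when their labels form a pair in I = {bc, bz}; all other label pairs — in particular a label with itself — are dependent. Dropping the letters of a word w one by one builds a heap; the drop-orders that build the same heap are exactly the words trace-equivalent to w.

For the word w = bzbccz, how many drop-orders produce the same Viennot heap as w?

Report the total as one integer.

15

piece 0:b — minimal
piece 1:z — minimal
piece 2:b rests on {0:b}
piece 3:c rests on {1:z}
piece 4:c rests on {3:c}
piece 5:z rests on {4:c}
minimal pieces: {0:b, 1:z}
ways to finish when only these pieces remain (= sum over removing one remaining piece with nothing left below it):
  1 left: {2}→1  {5}→1
  2 left: {0,2}→1  {2,5}→2  {4,5}→1
  3 left: {0,2,5}→3  {2,4,5}→3  {3,4,5}→1
  4 left: {0,2,4,5}→6  {1,3,4,5}→1  {2,3,4,5}→4
  placing 0:b first → 5 extensions
  placing 1:z first → 10 extensions
total linear extensions = 15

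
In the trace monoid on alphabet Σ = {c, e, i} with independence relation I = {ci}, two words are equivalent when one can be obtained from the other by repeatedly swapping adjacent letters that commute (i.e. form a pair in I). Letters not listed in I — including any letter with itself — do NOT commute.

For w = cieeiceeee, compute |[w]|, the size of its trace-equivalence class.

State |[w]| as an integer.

#0=c has no predecessor
#1=i has no predecessor
#2=e depends on [0:c, 1:i]
#3=e depends on [2:e]
#4=i depends on [3:e]
#5=c depends on [3:e]
#6=e depends on [4:i, 5:c]
#7=e depends on [6:e]
#8=e depends on [7:e]
#9=e depends on [8:e]
sources: [0:c, 1:i]
N(rest) = Σ N(rest − s) over sources s of rest; N(one piece) = 1:
  size 1 → [9]=1
  size 2 → [8,9]=1
  size 3 → [7,8,9]=1
  size 4 → [6,7,8,9]=1
  size 5 → [4,6,7,8,9]=1  [5,6,7,8,9]=1
  size 6 → [4,5,6,7,8,9]=2
  size 7 → [3,4,5,6,7,8,9]=2
  size 8 → [2,3,4,5,6,7,8,9]=2
  first=0(c) contributes 2
  first=1(i) contributes 2
|[w]| = 4

4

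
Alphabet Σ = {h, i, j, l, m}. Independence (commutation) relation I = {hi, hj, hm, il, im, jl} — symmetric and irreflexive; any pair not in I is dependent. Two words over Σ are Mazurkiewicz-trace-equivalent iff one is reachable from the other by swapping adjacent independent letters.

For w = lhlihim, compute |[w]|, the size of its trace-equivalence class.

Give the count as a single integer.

drop 0:l onto floor
drop 1:h onto {0:l}
drop 2:l onto {1:h}
drop 3:i onto floor
drop 4:h onto {2:l}
drop 5:i onto {3:i}
drop 6:m onto {2:l}
ground layer = {0:l, 3:i}
drop-orders for the pieces not yet dropped (sum over which currently-grounded one goes next):
  1 to go: {4} 1  {5} 1  {6} 1
  2 to go: {3,5} 1  {4,5} 2  {4,6} 2  {5,6} 2
  3 to go: {2,4,6} 2  {3,4,5} 3  {3,5,6} 3  {4,5,6} 6
  4 to go: {1,2,4,6} 2  {2,4,5,6} 8  {3,4,5,6} 12
  5 to go: {0,1,2,4,6} 2  {1,2,4,5,6} 10  {2,3,4,5,6} 20
  if 0:l drops first: 30 orders
  if 3:i drops first: 12 orders
heap linearizations: 42

42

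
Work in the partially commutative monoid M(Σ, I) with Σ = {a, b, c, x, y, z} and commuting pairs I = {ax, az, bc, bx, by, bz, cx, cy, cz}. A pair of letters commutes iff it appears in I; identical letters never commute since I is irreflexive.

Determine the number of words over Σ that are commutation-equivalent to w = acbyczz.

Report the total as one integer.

piece 0:a — minimal
piece 1:c rests on {0:a}
piece 2:b rests on {0:a}
piece 3:y rests on {0:a}
piece 4:c rests on {1:c}
piece 5:z rests on {3:y}
piece 6:z rests on {5:z}
minimal pieces: {0:a}
ways to finish when only these pieces remain (= sum over removing one remaining piece with nothing left below it):
  1 left: {2}→1  {4}→1  {6}→1
  2 left: {1,4}→1  {2,4}→2  {2,6}→2  {4,6}→2  {5,6}→1
  3 left: {1,2,4}→3  {1,4,6}→3  {2,4,6}→6  {2,5,6}→3  {3,5,6}→1  {4,5,6}→3
  4 left: {1,2,4,6}→12  {1,4,5,6}→6  {2,3,5,6}→4  {2,4,5,6}→12  {3,4,5,6}→4
  5 left: {1,2,4,5,6}→30  {1,3,4,5,6}→10  {2,3,4,5,6}→20
  placing 0:a first → 60 extensions

60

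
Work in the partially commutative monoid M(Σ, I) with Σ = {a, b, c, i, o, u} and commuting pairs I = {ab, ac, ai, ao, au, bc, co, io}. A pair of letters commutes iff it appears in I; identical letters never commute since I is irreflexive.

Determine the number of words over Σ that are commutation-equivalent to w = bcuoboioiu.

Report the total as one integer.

piece 0:b — minimal
piece 1:c — minimal
piece 2:u rests on {0:b, 1:c}
piece 3:o rests on {2:u}
piece 4:b rests on {3:o}
piece 5:o rests on {4:b}
piece 6:i rests on {4:b}
piece 7:o rests on {5:o}
piece 8:i rests on {6:i}
piece 9:u rests on {7:o, 8:i}
minimal pieces: {0:b, 1:c}
ways to finish when only these pieces remain (= sum over removing one remaining piece with nothing left below it):
  1 left: {9}→1
  2 left: {7,9}→1  {8,9}→1
  3 left: {5,7,9}→1  {6,8,9}→1  {7,8,9}→2
  4 left: {5,7,8,9}→3  {6,7,8,9}→3
  5 left: {5,6,7,8,9}→6
  6 left: {4,5,6,7,8,9}→6
  7 left: {3,4,5,6,7,8,9}→6
  8 left: {2,3,4,5,6,7,8,9}→6
  placing 0:b first → 6 extensions
  placing 1:c first → 6 extensions
total linear extensions = 12

12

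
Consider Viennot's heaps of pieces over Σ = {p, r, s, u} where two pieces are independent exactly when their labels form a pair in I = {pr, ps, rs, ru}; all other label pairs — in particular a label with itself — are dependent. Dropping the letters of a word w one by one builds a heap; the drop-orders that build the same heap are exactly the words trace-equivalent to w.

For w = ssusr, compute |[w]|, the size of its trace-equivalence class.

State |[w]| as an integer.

5

drop 0:s onto floor
drop 1:s onto {0:s}
drop 2:u onto {1:s}
drop 3:s onto {2:u}
drop 4:r onto floor
ground layer = {0:s, 4:r}
drop-orders for the pieces not yet dropped (sum over which currently-grounded one goes next):
  1 to go: {3} 1  {4} 1
  2 to go: {2,3} 1  {3,4} 2
  3 to go: {1,2,3} 1  {2,3,4} 3
  if 0:s drops first: 4 orders
  if 4:r drops first: 1 orders
heap linearizations: 5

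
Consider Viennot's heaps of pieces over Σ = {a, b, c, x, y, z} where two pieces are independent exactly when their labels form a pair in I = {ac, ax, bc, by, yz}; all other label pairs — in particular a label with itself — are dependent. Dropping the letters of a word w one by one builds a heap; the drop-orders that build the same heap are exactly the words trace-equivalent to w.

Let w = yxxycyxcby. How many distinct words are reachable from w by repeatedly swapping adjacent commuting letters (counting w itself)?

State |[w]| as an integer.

3

0(y) covers ∅
1(x) covers 0:y
2(x) covers 1:x
3(y) covers 2:x
4(c) covers 3:y
5(y) covers 4:c
6(x) covers 5:y
7(c) covers 6:x
8(b) covers 6:x
9(y) covers 7:c
floor of heap: 0:y
completions by unplaced set U, small U first (add the entries for U minus each lowest piece of U):
  |U|=1: {8}:1  {9}:1
  |U|=2: {7,9}:1  {8,9}:2
  |U|=3: {7,8,9}:3
  |U|=4: {6,7,8,9}:3
  |U|=5: {5,6,7,8,9}:3
  |U|=6: {4,5,6,7,8,9}:3
  |U|=7: {3,4,5,6,7,8,9}:3
  |U|=8: {2,3,4,5,6,7,8,9}:3
  start at 0(y): 3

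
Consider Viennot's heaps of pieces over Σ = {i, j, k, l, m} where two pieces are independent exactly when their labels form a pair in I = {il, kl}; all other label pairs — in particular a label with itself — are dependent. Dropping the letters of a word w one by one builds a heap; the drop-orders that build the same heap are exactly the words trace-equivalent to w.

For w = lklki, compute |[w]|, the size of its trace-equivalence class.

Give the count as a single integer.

10

#0=l has no predecessor
#1=k has no predecessor
#2=l depends on [0:l]
#3=k depends on [1:k]
#4=i depends on [3:k]
sources: [0:l, 1:k]
N(rest) = Σ N(rest − s) over sources s of rest; N(one piece) = 1:
  size 1 → [2]=1  [4]=1
  size 2 → [0,2]=1  [2,4]=2  [3,4]=1
  size 3 → [0,2,4]=3  [1,3,4]=1  [2,3,4]=3
  first=0(l) contributes 4
  first=1(k) contributes 6
|[w]| = 10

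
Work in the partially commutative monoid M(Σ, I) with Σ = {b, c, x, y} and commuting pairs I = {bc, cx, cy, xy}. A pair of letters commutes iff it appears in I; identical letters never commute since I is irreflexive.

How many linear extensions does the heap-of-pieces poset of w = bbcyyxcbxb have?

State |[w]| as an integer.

135

piece 0:b — minimal
piece 1:b rests on {0:b}
piece 2:c — minimal
piece 3:y rests on {1:b}
piece 4:y rests on {3:y}
piece 5:x rests on {1:b}
piece 6:c rests on {2:c}
piece 7:b rests on {4:y, 5:x}
piece 8:x rests on {7:b}
piece 9:b rests on {8:x}
minimal pieces: {0:b, 2:c}
ways to finish when only these pieces remain (= sum over removing one remaining piece with nothing left below it):
  1 left: {6}→1  {9}→1
  2 left: {2,6}→1  {6,9}→2  {8,9}→1
  3 left: {2,6,9}→3  {6,8,9}→3  {7,8,9}→1
  4 left: {2,6,8,9}→6  {4,7,8,9}→1  {5,7,8,9}→1  {6,7,8,9}→4
  5 left: {2,6,7,8,9}→10  {3,4,7,8,9}→1  {4,5,7,8,9}→2  {4,6,7,8,9}→5  {5,6,7,8,9}→5
  6 left: {2,4,6,7,8,9}→15  {2,5,6,7,8,9}→15  {3,4,5,7,8,9}→3  {3,4,6,7,8,9}→6  {4,5,6,7,8,9}→12
  7 left: {1,3,4,5,7,8,9}→3  {2,3,4,6,7,8,9}→21  {2,4,5,6,7,8,9}→42  {3,4,5,6,7,8,9}→21
  8 left: {0,1,3,4,5,7,8,9}→3  {1,3,4,5,6,7,8,9}→24  {2,3,4,5,6,7,8,9}→84
  placing 0:b first → 108 extensions
  placing 2:c first → 27 extensions
total linear extensions = 135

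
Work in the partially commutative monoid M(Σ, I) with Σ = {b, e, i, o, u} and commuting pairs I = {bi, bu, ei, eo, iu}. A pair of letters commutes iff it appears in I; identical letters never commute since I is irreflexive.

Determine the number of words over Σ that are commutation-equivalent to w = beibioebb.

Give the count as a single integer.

25

piece 0:b — minimal
piece 1:e rests on {0:b}
piece 2:i — minimal
piece 3:b rests on {1:e}
piece 4:i rests on {2:i}
piece 5:o rests on {3:b, 4:i}
piece 6:e rests on {3:b}
piece 7:b rests on {5:o, 6:e}
piece 8:b rests on {7:b}
minimal pieces: {0:b, 2:i}
ways to finish when only these pieces remain (= sum over removing one remaining piece with nothing left below it):
  1 left: {8}→1
  2 left: {7,8}→1
  3 left: {5,7,8}→1  {6,7,8}→1
  4 left: {4,5,7,8}→1  {5,6,7,8}→2
  5 left: {2,4,5,7,8}→1  {3,5,6,7,8}→2  {4,5,6,7,8}→3
  6 left: {1,3,5,6,7,8}→2  {2,4,5,6,7,8}→4  {3,4,5,6,7,8}→5
  7 left: {0,1,3,5,6,7,8}→2  {1,3,4,5,6,7,8}→7  {2,3,4,5,6,7,8}→9
  placing 0:b first → 16 extensions
  placing 2:i first → 9 extensions
total linear extensions = 25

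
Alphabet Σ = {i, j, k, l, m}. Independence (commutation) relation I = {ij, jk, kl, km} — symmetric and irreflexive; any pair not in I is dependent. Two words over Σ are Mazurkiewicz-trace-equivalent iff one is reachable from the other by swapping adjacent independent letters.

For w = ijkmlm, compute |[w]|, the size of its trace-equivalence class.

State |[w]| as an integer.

drop 0:i onto floor
drop 1:j onto floor
drop 2:k onto {0:i}
drop 3:m onto {0:i, 1:j}
drop 4:l onto {3:m}
drop 5:m onto {4:l}
ground layer = {0:i, 1:j}
drop-orders for the pieces not yet dropped (sum over which currently-grounded one goes next):
  1 to go: {2} 1  {5} 1
  2 to go: {2,5} 2  {4,5} 1
  3 to go: {2,4,5} 3  {3,4,5} 1
  4 to go: {1,3,4,5} 1  {2,3,4,5} 4
  if 0:i drops first: 5 orders
  if 1:j drops first: 4 orders
heap linearizations: 9

9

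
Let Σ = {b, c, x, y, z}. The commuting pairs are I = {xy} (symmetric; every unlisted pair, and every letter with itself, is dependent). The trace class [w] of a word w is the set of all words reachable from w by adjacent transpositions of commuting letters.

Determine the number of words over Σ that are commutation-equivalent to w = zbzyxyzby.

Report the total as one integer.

3

0(z) covers ∅
1(b) covers 0:z
2(z) covers 1:b
3(y) covers 2:z
4(x) covers 2:z
5(y) covers 3:y
6(z) covers 4:x, 5:y
7(b) covers 6:z
8(y) covers 7:b
floor of heap: 0:z
completions by unplaced set U, small U first (add the entries for U minus each lowest piece of U):
  |U|=1: {8}:1
  |U|=2: {7,8}:1
  |U|=3: {6,7,8}:1
  |U|=4: {4,6,7,8}:1  {5,6,7,8}:1
  |U|=5: {3,5,6,7,8}:1  {4,5,6,7,8}:2
  |U|=6: {3,4,5,6,7,8}:3
  |U|=7: {2,3,4,5,6,7,8}:3
  start at 0(z): 3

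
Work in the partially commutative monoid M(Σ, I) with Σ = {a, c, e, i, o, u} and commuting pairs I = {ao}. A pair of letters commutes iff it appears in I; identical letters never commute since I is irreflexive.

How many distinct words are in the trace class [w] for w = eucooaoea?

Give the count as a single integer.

0(e) covers ∅
1(u) covers 0:e
2(c) covers 1:u
3(o) covers 2:c
4(o) covers 3:o
5(a) covers 2:c
6(o) covers 4:o
7(e) covers 5:a, 6:o
8(a) covers 7:e
floor of heap: 0:e
completions by unplaced set U, small U first (add the entries for U minus each lowest piece of U):
  |U|=1: {8}:1
  |U|=2: {7,8}:1
  |U|=3: {5,7,8}:1  {6,7,8}:1
  |U|=4: {4,6,7,8}:1  {5,6,7,8}:2
  |U|=5: {3,4,6,7,8}:1  {4,5,6,7,8}:3
  |U|=6: {3,4,5,6,7,8}:4
  |U|=7: {2,3,4,5,6,7,8}:4
  start at 0(e): 4

4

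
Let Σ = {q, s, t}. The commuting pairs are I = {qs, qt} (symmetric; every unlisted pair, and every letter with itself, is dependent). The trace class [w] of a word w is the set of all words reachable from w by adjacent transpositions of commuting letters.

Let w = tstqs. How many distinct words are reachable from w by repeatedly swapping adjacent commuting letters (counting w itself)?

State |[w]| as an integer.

#0=t has no predecessor
#1=s depends on [0:t]
#2=t depends on [1:s]
#3=q has no predecessor
#4=s depends on [2:t]
sources: [0:t, 3:q]
N(rest) = Σ N(rest − s) over sources s of rest; N(one piece) = 1:
  size 1 → [3]=1  [4]=1
  size 2 → [2,4]=1  [3,4]=2
  size 3 → [1,2,4]=1  [2,3,4]=3
  first=0(t) contributes 4
  first=3(q) contributes 1
|[w]| = 5

5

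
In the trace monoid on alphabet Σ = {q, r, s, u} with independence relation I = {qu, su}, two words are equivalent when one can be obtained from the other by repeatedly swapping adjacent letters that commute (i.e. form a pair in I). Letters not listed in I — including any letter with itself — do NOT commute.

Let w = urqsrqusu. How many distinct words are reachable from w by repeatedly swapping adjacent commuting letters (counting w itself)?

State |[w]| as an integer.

drop 0:u onto floor
drop 1:r onto {0:u}
drop 2:q onto {1:r}
drop 3:s onto {2:q}
drop 4:r onto {3:s}
drop 5:q onto {4:r}
drop 6:u onto {4:r}
drop 7:s onto {5:q}
drop 8:u onto {6:u}
ground layer = {0:u}
drop-orders for the pieces not yet dropped (sum over which currently-grounded one goes next):
  1 to go: {7} 1  {8} 1
  2 to go: {5,7} 1  {6,8} 1  {7,8} 2
  3 to go: {5,7,8} 3  {6,7,8} 3
  4 to go: {5,6,7,8} 6
  5 to go: {4,5,6,7,8} 6
  6 to go: {3,4,5,6,7,8} 6
  7 to go: {2,3,4,5,6,7,8} 6
  if 0:u drops first: 6 orders

6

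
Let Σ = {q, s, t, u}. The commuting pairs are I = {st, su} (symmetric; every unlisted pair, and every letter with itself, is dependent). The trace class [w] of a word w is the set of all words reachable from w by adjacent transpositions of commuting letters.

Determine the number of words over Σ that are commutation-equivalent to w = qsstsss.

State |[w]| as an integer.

piece 0:q — minimal
piece 1:s rests on {0:q}
piece 2:s rests on {1:s}
piece 3:t rests on {0:q}
piece 4:s rests on {2:s}
piece 5:s rests on {4:s}
piece 6:s rests on {5:s}
minimal pieces: {0:q}
ways to finish when only these pieces remain (= sum over removing one remaining piece with nothing left below it):
  1 left: {3}→1  {6}→1
  2 left: {3,6}→2  {5,6}→1
  3 left: {3,5,6}→3  {4,5,6}→1
  4 left: {2,4,5,6}→1  {3,4,5,6}→4
  5 left: {1,2,4,5,6}→1  {2,3,4,5,6}→5
  placing 0:q first → 6 extensions

6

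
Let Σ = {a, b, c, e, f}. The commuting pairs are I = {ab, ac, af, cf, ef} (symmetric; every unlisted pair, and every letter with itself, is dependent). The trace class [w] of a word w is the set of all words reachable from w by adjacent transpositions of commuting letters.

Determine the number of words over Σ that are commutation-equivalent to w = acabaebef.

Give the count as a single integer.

piece 0:a — minimal
piece 1:c — minimal
piece 2:a rests on {0:a}
piece 3:b rests on {1:c}
piece 4:a rests on {2:a}
piece 5:e rests on {3:b, 4:a}
piece 6:b rests on {5:e}
piece 7:e rests on {6:b}
piece 8:f rests on {6:b}
minimal pieces: {0:a, 1:c}
ways to finish when only these pieces remain (= sum over removing one remaining piece with nothing left below it):
  1 left: {7}→1  {8}→1
  2 left: {7,8}→2
  3 left: {6,7,8}→2
  4 left: {5,6,7,8}→2
  5 left: {3,5,6,7,8}→2  {4,5,6,7,8}→2
  6 left: {1,3,5,6,7,8}→2  {2,4,5,6,7,8}→2  {3,4,5,6,7,8}→4
  7 left: {0,2,4,5,6,7,8}→2  {1,3,4,5,6,7,8}→6  {2,3,4,5,6,7,8}→6
  placing 0:a first → 12 extensions
  placing 1:c first → 8 extensions
total linear extensions = 20

20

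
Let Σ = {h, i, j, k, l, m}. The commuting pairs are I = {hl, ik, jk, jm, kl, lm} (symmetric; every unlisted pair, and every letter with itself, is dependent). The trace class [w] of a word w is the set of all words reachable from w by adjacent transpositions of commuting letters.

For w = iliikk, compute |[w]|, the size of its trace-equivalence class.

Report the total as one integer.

0(i) covers ∅
1(l) covers 0:i
2(i) covers 1:l
3(i) covers 2:i
4(k) covers ∅
5(k) covers 4:k
floor of heap: 0:i, 4:k
completions by unplaced set U, small U first (add the entries for U minus each lowest piece of U):
  |U|=1: {3}:1  {5}:1
  |U|=2: {2,3}:1  {3,5}:2  {4,5}:1
  |U|=3: {1,2,3}:1  {2,3,5}:3  {3,4,5}:3
  |U|=4: {0,1,2,3}:1  {1,2,3,5}:4  {2,3,4,5}:6
  start at 0(i): 10
  start at 4(k): 5
sum over floor = 15

15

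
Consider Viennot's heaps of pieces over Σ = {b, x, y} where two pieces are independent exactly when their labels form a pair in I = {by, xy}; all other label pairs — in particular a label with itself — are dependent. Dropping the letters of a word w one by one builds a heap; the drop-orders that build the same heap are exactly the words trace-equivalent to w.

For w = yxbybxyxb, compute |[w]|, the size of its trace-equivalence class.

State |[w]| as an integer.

0(y) covers ∅
1(x) covers ∅
2(b) covers 1:x
3(y) covers 0:y
4(b) covers 2:b
5(x) covers 4:b
6(y) covers 3:y
7(x) covers 5:x
8(b) covers 7:x
floor of heap: 0:y, 1:x
completions by unplaced set U, small U first (add the entries for U minus each lowest piece of U):
  |U|=1: {6}:1  {8}:1
  |U|=2: {3,6}:1  {6,8}:2  {7,8}:1
  |U|=3: {0,3,6}:1  {3,6,8}:3  {5,7,8}:1  {6,7,8}:3
  |U|=4: {0,3,6,8}:4  {3,6,7,8}:6  {4,5,7,8}:1  {5,6,7,8}:4
  |U|=5: {0,3,6,7,8}:10  {2,4,5,7,8}:1  {3,5,6,7,8}:10  {4,5,6,7,8}:5
  |U|=6: {0,3,5,6,7,8}:20  {1,2,4,5,7,8}:1  {2,4,5,6,7,8}:6  {3,4,5,6,7,8}:15
  |U|=7: {0,3,4,5,6,7,8}:35  {1,2,4,5,6,7,8}:7  {2,3,4,5,6,7,8}:21
  start at 0(y): 28
  start at 1(x): 56
sum over floor = 84

84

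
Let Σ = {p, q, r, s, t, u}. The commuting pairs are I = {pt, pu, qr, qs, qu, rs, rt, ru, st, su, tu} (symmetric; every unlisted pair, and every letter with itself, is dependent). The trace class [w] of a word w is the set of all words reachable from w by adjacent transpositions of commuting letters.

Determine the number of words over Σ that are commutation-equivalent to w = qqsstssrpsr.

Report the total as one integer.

#0=q has no predecessor
#1=q depends on [0:q]
#2=s has no predecessor
#3=s depends on [2:s]
#4=t depends on [1:q]
#5=s depends on [3:s]
#6=s depends on [5:s]
#7=r has no predecessor
#8=p depends on [1:q, 6:s, 7:r]
#9=s depends on [8:p]
#10=r depends on [8:p]
sources: [0:q, 2:s, 7:r]
N(rest) = Σ N(rest − s) over sources s of rest; N(one piece) = 1:
  size 1 → [4]=1  [9]=1  [10]=1
  size 2 → [4,9]=2  [4,10]=2  [9,10]=2
  size 3 → [4,9,10]=6  [8,9,10]=2
  size 4 → [4,8,9,10]=8  [6,8,9,10]=2  [7,8,9,10]=2
  size 5 → [1,4,8,9,10]=8  [4,6,8,9,10]=10  [4,7,8,9,10]=10  [5,6,8,9,10]=2  [6,7,8,9,10]=4
  size 6 → [0,1,4,8,9,10]=8  [1,4,6,8,9,10]=18  [1,4,7,8,9,10]=18  [3,5,6,8,9,10]=2  [4,5,6,8,9,10]=12  [4,6,7,8,9,10]=24  [5,6,7,8,9,10]=6
  size 7 → [0,1,4,6,8,9,10]=26  [0,1,4,7,8,9,10]=26  [1,4,5,6,8,9,10]=30  [1,4,6,7,8,9,10]=60  [2,3,5,6,8,9,10]=2  [3,4,5,6,8,9,10]=14  [3,5,6,7,8,9,10]=8  [4,5,6,7,8,9,10]=42
  size 8 → [0,1,4,5,6,8,9,10]=56  [0,1,4,6,7,8,9,10]=112  [1,3,4,5,6,8,9,10]=44  [1,4,5,6,7,8,9,10]=132  [2,3,4,5,6,8,9,10]=16  [2,3,5,6,7,8,9,10]=10  [3,4,5,6,7,8,9,10]=64
  size 9 → [0,1,3,4,5,6,8,9,10]=100  [0,1,4,5,6,7,8,9,10]=300  [1,2,3,4,5,6,8,9,10]=60  [1,3,4,5,6,7,8,9,10]=240  [2,3,4,5,6,7,8,9,10]=90
  first=0(q) contributes 390
  first=2(s) contributes 640
  first=7(r) contributes 160
|[w]| = 1190

1190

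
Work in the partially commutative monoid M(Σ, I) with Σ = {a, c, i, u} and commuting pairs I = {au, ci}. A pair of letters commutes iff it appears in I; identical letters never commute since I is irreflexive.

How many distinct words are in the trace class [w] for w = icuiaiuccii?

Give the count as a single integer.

12

0(i) covers ∅
1(c) covers ∅
2(u) covers 0:i, 1:c
3(i) covers 2:u
4(a) covers 3:i
5(i) covers 4:a
6(u) covers 5:i
7(c) covers 6:u
8(c) covers 7:c
9(i) covers 6:u
10(i) covers 9:i
floor of heap: 0:i, 1:c
completions by unplaced set U, small U first (add the entries for U minus each lowest piece of U):
  |U|=1: {8}:1  {10}:1
  |U|=2: {7,8}:1  {8,10}:2  {9,10}:1
  |U|=3: {7,8,10}:3  {8,9,10}:3
  |U|=4: {7,8,9,10}:6
  |U|=5: {6,7,8,9,10}:6
  |U|=6: {5,6,7,8,9,10}:6
  |U|=7: {4,5,6,7,8,9,10}:6
  |U|=8: {3,4,5,6,7,8,9,10}:6
  |U|=9: {2,3,4,5,6,7,8,9,10}:6
  start at 0(i): 6
  start at 1(c): 6
sum over floor = 12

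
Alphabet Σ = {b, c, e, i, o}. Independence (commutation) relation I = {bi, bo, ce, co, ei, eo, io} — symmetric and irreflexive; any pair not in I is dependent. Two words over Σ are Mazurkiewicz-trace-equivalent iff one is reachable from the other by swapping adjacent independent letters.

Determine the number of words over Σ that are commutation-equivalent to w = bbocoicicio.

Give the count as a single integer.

#0=b has no predecessor
#1=b depends on [0:b]
#2=o has no predecessor
#3=c depends on [1:b]
#4=o depends on [2:o]
#5=i depends on [3:c]
#6=c depends on [5:i]
#7=i depends on [6:c]
#8=c depends on [7:i]
#9=i depends on [8:c]
#10=o depends on [4:o]
sources: [0:b, 2:o]
N(rest) = Σ N(rest − s) over sources s of rest; N(one piece) = 1:
  size 1 → [9]=1  [10]=1
  size 2 → [4,10]=1  [8,9]=1  [9,10]=2
  size 3 → [2,4,10]=1  [4,9,10]=3  [7,8,9]=1  [8,9,10]=3
  size 4 → [2,4,9,10]=4  [4,8,9,10]=6  [6,7,8,9]=1  [7,8,9,10]=4
  size 5 → [2,4,8,9,10]=10  [4,7,8,9,10]=10  [5,6,7,8,9]=1  [6,7,8,9,10]=5
  size 6 → [2,4,7,8,9,10]=20  [3,5,6,7,8,9]=1  [4,6,7,8,9,10]=15  [5,6,7,8,9,10]=6
  size 7 → [1,3,5,6,7,8,9]=1  [2,4,6,7,8,9,10]=35  [3,5,6,7,8,9,10]=7  [4,5,6,7,8,9,10]=21
  size 8 → [0,1,3,5,6,7,8,9]=1  [1,3,5,6,7,8,9,10]=8  [2,4,5,6,7,8,9,10]=56  [3,4,5,6,7,8,9,10]=28
  size 9 → [0,1,3,5,6,7,8,9,10]=9  [1,3,4,5,6,7,8,9,10]=36  [2,3,4,5,6,7,8,9,10]=84
  first=0(b) contributes 120
  first=2(o) contributes 45
|[w]| = 165

165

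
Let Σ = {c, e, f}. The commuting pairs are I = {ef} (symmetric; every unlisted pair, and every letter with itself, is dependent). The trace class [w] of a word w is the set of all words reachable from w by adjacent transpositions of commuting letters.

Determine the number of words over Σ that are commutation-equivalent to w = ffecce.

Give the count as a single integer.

3

0(f) covers ∅
1(f) covers 0:f
2(e) covers ∅
3(c) covers 1:f, 2:e
4(c) covers 3:c
5(e) covers 4:c
floor of heap: 0:f, 2:e
completions by unplaced set U, small U first (add the entries for U minus each lowest piece of U):
  |U|=1: {5}:1
  |U|=2: {4,5}:1
  |U|=3: {3,4,5}:1
  |U|=4: {1,3,4,5}:1  {2,3,4,5}:1
  start at 0(f): 2
  start at 2(e): 1
sum over floor = 3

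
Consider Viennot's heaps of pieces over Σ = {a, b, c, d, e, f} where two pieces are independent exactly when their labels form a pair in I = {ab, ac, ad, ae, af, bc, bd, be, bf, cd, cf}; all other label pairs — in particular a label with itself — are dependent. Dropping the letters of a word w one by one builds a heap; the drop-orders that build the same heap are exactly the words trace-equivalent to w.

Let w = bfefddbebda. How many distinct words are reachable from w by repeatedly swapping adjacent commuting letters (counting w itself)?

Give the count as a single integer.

1320

#0=b has no predecessor
#1=f has no predecessor
#2=e depends on [1:f]
#3=f depends on [2:e]
#4=d depends on [3:f]
#5=d depends on [4:d]
#6=b depends on [0:b]
#7=e depends on [5:d]
#8=b depends on [6:b]
#9=d depends on [7:e]
#10=a has no predecessor
sources: [0:b, 1:f, 10:a]
N(rest) = Σ N(rest − s) over sources s of rest; N(one piece) = 1:
  size 1 → [8]=1  [9]=1  [10]=1
  size 2 → [6,8]=1  [7,9]=1  [8,9]=2  [8,10]=2  [9,10]=2
  size 3 → [0,6,8]=1  [5,7,9]=1  [6,8,9]=3  [6,8,10]=3  [7,8,9]=3  [7,9,10]=3  [8,9,10]=6
  size 4 → [0,6,8,9]=4  [0,6,8,10]=4  [4,5,7,9]=1  [5,7,8,9]=4  [5,7,9,10]=4  [6,7,8,9]=6  [6,8,9,10]=12  [7,8,9,10]=12
  size 5 → [0,6,7,8,9]=10  [0,6,8,9,10]=20  [3,4,5,7,9]=1  [4,5,7,8,9]=5  [4,5,7,9,10]=5  [5,6,7,8,9]=10  [5,7,8,9,10]=20  [6,7,8,9,10]=30
  size 6 → [0,5,6,7,8,9]=20  [0,6,7,8,9,10]=60  [2,3,4,5,7,9]=1  [3,4,5,7,8,9]=6  [3,4,5,7,9,10]=6  [4,5,6,7,8,9]=15  [4,5,7,8,9,10]=30  [5,6,7,8,9,10]=60
  size 7 → [0,4,5,6,7,8,9]=35  [0,5,6,7,8,9,10]=140  [1,2,3,4,5,7,9]=1  [2,3,4,5,7,8,9]=7  [2,3,4,5,7,9,10]=7  [3,4,5,6,7,8,9]=21  [3,4,5,7,8,9,10]=42  [4,5,6,7,8,9,10]=105
  size 8 → [0,3,4,5,6,7,8,9]=56  [0,4,5,6,7,8,9,10]=280  [1,2,3,4,5,7,8,9]=8  [1,2,3,4,5,7,9,10]=8  [2,3,4,5,6,7,8,9]=28  [2,3,4,5,7,8,9,10]=56  [3,4,5,6,7,8,9,10]=168
  size 9 → [0,2,3,4,5,6,7,8,9]=84  [0,3,4,5,6,7,8,9,10]=504  [1,2,3,4,5,6,7,8,9]=36  [1,2,3,4,5,7,8,9,10]=72  [2,3,4,5,6,7,8,9,10]=252
  first=0(b) contributes 360
  first=1(f) contributes 840
  first=10(a) contributes 120
|[w]| = 1320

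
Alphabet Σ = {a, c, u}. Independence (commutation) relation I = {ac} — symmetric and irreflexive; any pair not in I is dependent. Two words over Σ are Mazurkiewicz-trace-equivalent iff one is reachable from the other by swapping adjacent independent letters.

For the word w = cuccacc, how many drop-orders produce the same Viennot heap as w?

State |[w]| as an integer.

5

0(c) covers ∅
1(u) covers 0:c
2(c) covers 1:u
3(c) covers 2:c
4(a) covers 1:u
5(c) covers 3:c
6(c) covers 5:c
floor of heap: 0:c
completions by unplaced set U, small U first (add the entries for U minus each lowest piece of U):
  |U|=1: {4}:1  {6}:1
  |U|=2: {4,6}:2  {5,6}:1
  |U|=3: {3,5,6}:1  {4,5,6}:3
  |U|=4: {2,3,5,6}:1  {3,4,5,6}:4
  |U|=5: {2,3,4,5,6}:5
  start at 0(c): 5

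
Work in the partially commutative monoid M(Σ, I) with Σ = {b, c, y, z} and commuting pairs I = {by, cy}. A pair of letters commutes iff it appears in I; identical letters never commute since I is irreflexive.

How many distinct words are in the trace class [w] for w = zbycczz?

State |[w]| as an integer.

4

drop 0:z onto floor
drop 1:b onto {0:z}
drop 2:y onto {0:z}
drop 3:c onto {1:b}
drop 4:c onto {3:c}
drop 5:z onto {2:y, 4:c}
drop 6:z onto {5:z}
ground layer = {0:z}
drop-orders for the pieces not yet dropped (sum over which currently-grounded one goes next):
  1 to go: {6} 1
  2 to go: {5,6} 1
  3 to go: {2,5,6} 1  {4,5,6} 1
  4 to go: {2,4,5,6} 2  {3,4,5,6} 1
  5 to go: {1,3,4,5,6} 1  {2,3,4,5,6} 3
  if 0:z drops first: 4 orders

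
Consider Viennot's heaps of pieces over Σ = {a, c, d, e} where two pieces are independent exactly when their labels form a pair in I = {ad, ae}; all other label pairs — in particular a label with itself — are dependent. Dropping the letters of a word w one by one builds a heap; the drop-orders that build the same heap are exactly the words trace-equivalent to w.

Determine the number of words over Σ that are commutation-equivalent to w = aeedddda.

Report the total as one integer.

0(a) covers ∅
1(e) covers ∅
2(e) covers 1:e
3(d) covers 2:e
4(d) covers 3:d
5(d) covers 4:d
6(d) covers 5:d
7(a) covers 0:a
floor of heap: 0:a, 1:e
completions by unplaced set U, small U first (add the entries for U minus each lowest piece of U):
  |U|=1: {6}:1  {7}:1
  |U|=2: {0,7}:1  {5,6}:1  {6,7}:2
  |U|=3: {0,6,7}:3  {4,5,6}:1  {5,6,7}:3
  |U|=4: {0,5,6,7}:6  {3,4,5,6}:1  {4,5,6,7}:4
  |U|=5: {0,4,5,6,7}:10  {2,3,4,5,6}:1  {3,4,5,6,7}:5
  |U|=6: {0,3,4,5,6,7}:15  {1,2,3,4,5,6}:1  {2,3,4,5,6,7}:6
  start at 0(a): 7
  start at 1(e): 21
sum over floor = 28

28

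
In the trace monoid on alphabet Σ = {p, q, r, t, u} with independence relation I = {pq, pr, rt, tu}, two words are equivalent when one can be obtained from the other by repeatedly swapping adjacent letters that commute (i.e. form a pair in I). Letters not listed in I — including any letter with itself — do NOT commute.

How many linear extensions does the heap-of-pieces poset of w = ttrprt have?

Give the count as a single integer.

15

#0=t has no predecessor
#1=t depends on [0:t]
#2=r has no predecessor
#3=p depends on [1:t]
#4=r depends on [2:r]
#5=t depends on [3:p]
sources: [0:t, 2:r]
N(rest) = Σ N(rest − s) over sources s of rest; N(one piece) = 1:
  size 1 → [4]=1  [5]=1
  size 2 → [2,4]=1  [3,5]=1  [4,5]=2
  size 3 → [1,3,5]=1  [2,4,5]=3  [3,4,5]=3
  size 4 → [0,1,3,5]=1  [1,3,4,5]=4  [2,3,4,5]=6
  first=0(t) contributes 10
  first=2(r) contributes 5
|[w]| = 15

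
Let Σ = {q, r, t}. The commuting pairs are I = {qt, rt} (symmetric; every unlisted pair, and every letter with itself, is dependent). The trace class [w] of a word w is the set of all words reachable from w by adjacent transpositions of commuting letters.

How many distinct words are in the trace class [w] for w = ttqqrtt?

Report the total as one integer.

35

0(t) covers ∅
1(t) covers 0:t
2(q) covers ∅
3(q) covers 2:q
4(r) covers 3:q
5(t) covers 1:t
6(t) covers 5:t
floor of heap: 0:t, 2:q
completions by unplaced set U, small U first (add the entries for U minus each lowest piece of U):
  |U|=1: {4}:1  {6}:1
  |U|=2: {3,4}:1  {4,6}:2  {5,6}:1
  |U|=3: {1,5,6}:1  {2,3,4}:1  {3,4,6}:3  {4,5,6}:3
  |U|=4: {0,1,5,6}:1  {1,4,5,6}:4  {2,3,4,6}:4  {3,4,5,6}:6
  |U|=5: {0,1,4,5,6}:5  {1,3,4,5,6}:10  {2,3,4,5,6}:10
  start at 0(t): 20
  start at 2(q): 15
sum over floor = 35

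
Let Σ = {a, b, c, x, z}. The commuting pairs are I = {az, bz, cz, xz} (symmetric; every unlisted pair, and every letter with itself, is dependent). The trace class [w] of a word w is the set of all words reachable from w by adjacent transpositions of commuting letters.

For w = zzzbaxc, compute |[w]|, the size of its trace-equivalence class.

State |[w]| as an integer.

35

0(z) covers ∅
1(z) covers 0:z
2(z) covers 1:z
3(b) covers ∅
4(a) covers 3:b
5(x) covers 4:a
6(c) covers 5:x
floor of heap: 0:z, 3:b
completions by unplaced set U, small U first (add the entries for U minus each lowest piece of U):
  |U|=1: {2}:1  {6}:1
  |U|=2: {1,2}:1  {2,6}:2  {5,6}:1
  |U|=3: {0,1,2}:1  {1,2,6}:3  {2,5,6}:3  {4,5,6}:1
  |U|=4: {0,1,2,6}:4  {1,2,5,6}:6  {2,4,5,6}:4  {3,4,5,6}:1
  |U|=5: {0,1,2,5,6}:10  {1,2,4,5,6}:10  {2,3,4,5,6}:5
  start at 0(z): 15
  start at 3(b): 20
sum over floor = 35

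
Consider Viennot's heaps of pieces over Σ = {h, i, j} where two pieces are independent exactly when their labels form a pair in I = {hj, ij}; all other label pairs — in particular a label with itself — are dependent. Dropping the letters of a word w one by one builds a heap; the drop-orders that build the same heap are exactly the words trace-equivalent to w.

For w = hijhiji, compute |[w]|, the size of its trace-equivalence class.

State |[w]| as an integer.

21

#0=h has no predecessor
#1=i depends on [0:h]
#2=j has no predecessor
#3=h depends on [1:i]
#4=i depends on [3:h]
#5=j depends on [2:j]
#6=i depends on [4:i]
sources: [0:h, 2:j]
N(rest) = Σ N(rest − s) over sources s of rest; N(one piece) = 1:
  size 1 → [5]=1  [6]=1
  size 2 → [2,5]=1  [4,6]=1  [5,6]=2
  size 3 → [2,5,6]=3  [3,4,6]=1  [4,5,6]=3
  size 4 → [1,3,4,6]=1  [2,4,5,6]=6  [3,4,5,6]=4
  size 5 → [0,1,3,4,6]=1  [1,3,4,5,6]=5  [2,3,4,5,6]=10
  first=0(h) contributes 15
  first=2(j) contributes 6
|[w]| = 21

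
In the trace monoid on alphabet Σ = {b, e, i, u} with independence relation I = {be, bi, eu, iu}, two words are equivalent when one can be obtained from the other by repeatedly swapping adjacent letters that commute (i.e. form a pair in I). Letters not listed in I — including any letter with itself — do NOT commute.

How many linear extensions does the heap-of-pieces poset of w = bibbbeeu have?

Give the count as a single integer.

56

0(b) covers ∅
1(i) covers ∅
2(b) covers 0:b
3(b) covers 2:b
4(b) covers 3:b
5(e) covers 1:i
6(e) covers 5:e
7(u) covers 4:b
floor of heap: 0:b, 1:i
completions by unplaced set U, small U first (add the entries for U minus each lowest piece of U):
  |U|=1: {6}:1  {7}:1
  |U|=2: {4,7}:1  {5,6}:1  {6,7}:2
  |U|=3: {1,5,6}:1  {3,4,7}:1  {4,6,7}:3  {5,6,7}:3
  |U|=4: {1,5,6,7}:4  {2,3,4,7}:1  {3,4,6,7}:4  {4,5,6,7}:6
  |U|=5: {0,2,3,4,7}:1  {1,4,5,6,7}:10  {2,3,4,6,7}:5  {3,4,5,6,7}:10
  |U|=6: {0,2,3,4,6,7}:6  {1,3,4,5,6,7}:20  {2,3,4,5,6,7}:15
  start at 0(b): 35
  start at 1(i): 21
sum over floor = 56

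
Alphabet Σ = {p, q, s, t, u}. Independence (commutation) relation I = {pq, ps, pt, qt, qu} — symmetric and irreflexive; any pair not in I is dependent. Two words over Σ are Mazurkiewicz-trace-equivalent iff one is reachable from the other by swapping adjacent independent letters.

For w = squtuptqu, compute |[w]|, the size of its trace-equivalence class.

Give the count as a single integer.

0(s) covers ∅
1(q) covers 0:s
2(u) covers 0:s
3(t) covers 2:u
4(u) covers 3:t
5(p) covers 4:u
6(t) covers 4:u
7(q) covers 1:q
8(u) covers 5:p, 6:t
floor of heap: 0:s
completions by unplaced set U, small U first (add the entries for U minus each lowest piece of U):
  |U|=1: {7}:1  {8}:1
  |U|=2: {1,7}:1  {5,8}:1  {6,8}:1  {7,8}:2
  |U|=3: {1,7,8}:3  {5,6,8}:2  {5,7,8}:3  {6,7,8}:3
  |U|=4: {1,5,7,8}:6  {1,6,7,8}:6  {4,5,6,8}:2  {5,6,7,8}:8
  |U|=5: {1,5,6,7,8}:20  {3,4,5,6,8}:2  {4,5,6,7,8}:10
  |U|=6: {1,4,5,6,7,8}:30  {2,3,4,5,6,8}:2  {3,4,5,6,7,8}:12
  |U|=7: {1,3,4,5,6,7,8}:42  {2,3,4,5,6,7,8}:14
  start at 0(s): 56

56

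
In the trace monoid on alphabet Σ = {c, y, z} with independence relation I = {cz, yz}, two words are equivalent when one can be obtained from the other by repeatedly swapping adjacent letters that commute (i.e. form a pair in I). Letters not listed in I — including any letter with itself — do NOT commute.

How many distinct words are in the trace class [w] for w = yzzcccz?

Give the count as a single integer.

#0=y has no predecessor
#1=z has no predecessor
#2=z depends on [1:z]
#3=c depends on [0:y]
#4=c depends on [3:c]
#5=c depends on [4:c]
#6=z depends on [2:z]
sources: [0:y, 1:z]
N(rest) = Σ N(rest − s) over sources s of rest; N(one piece) = 1:
  size 1 → [5]=1  [6]=1
  size 2 → [2,6]=1  [4,5]=1  [5,6]=2
  size 3 → [1,2,6]=1  [2,5,6]=3  [3,4,5]=1  [4,5,6]=3
  size 4 → [0,3,4,5]=1  [1,2,5,6]=4  [2,4,5,6]=6  [3,4,5,6]=4
  size 5 → [0,3,4,5,6]=5  [1,2,4,5,6]=10  [2,3,4,5,6]=10
  first=0(y) contributes 20
  first=1(z) contributes 15
|[w]| = 35

35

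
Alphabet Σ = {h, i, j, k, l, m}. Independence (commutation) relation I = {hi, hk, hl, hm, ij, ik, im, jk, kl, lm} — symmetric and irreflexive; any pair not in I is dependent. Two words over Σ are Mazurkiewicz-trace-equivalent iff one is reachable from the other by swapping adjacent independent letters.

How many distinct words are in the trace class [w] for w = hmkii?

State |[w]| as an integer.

30

drop 0:h onto floor
drop 1:m onto floor
drop 2:k onto {1:m}
drop 3:i onto floor
drop 4:i onto {3:i}
ground layer = {0:h, 1:m, 3:i}
drop-orders for the pieces not yet dropped (sum over which currently-grounded one goes next):
  1 to go: {0} 1  {2} 1  {4} 1
  2 to go: {0,2} 2  {0,4} 2  {1,2} 1  {2,4} 2  {3,4} 1
  3 to go: {0,1,2} 3  {0,2,4} 6  {0,3,4} 3  {1,2,4} 3  {2,3,4} 3
  if 0:h drops first: 6 orders
  if 1:m drops first: 12 orders
  if 3:i drops first: 12 orders
heap linearizations: 30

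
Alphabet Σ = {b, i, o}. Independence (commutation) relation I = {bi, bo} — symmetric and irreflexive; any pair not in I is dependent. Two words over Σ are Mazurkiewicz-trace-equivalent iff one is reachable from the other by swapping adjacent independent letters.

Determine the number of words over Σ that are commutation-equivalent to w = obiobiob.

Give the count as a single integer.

56

0(o) covers ∅
1(b) covers ∅
2(i) covers 0:o
3(o) covers 2:i
4(b) covers 1:b
5(i) covers 3:o
6(o) covers 5:i
7(b) covers 4:b
floor of heap: 0:o, 1:b
completions by unplaced set U, small U first (add the entries for U minus each lowest piece of U):
  |U|=1: {6}:1  {7}:1
  |U|=2: {4,7}:1  {5,6}:1  {6,7}:2
  |U|=3: {1,4,7}:1  {3,5,6}:1  {4,6,7}:3  {5,6,7}:3
  |U|=4: {1,4,6,7}:4  {2,3,5,6}:1  {3,5,6,7}:4  {4,5,6,7}:6
  |U|=5: {0,2,3,5,6}:1  {1,4,5,6,7}:10  {2,3,5,6,7}:5  {3,4,5,6,7}:10
  |U|=6: {0,2,3,5,6,7}:6  {1,3,4,5,6,7}:20  {2,3,4,5,6,7}:15
  start at 0(o): 35
  start at 1(b): 21
sum over floor = 56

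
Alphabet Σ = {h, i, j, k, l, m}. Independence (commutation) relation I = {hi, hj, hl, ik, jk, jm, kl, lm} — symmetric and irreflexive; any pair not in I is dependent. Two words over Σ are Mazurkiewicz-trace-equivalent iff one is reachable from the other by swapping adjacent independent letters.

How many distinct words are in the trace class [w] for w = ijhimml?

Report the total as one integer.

drop 0:i onto floor
drop 1:j onto {0:i}
drop 2:h onto floor
drop 3:i onto {1:j}
drop 4:m onto {2:h, 3:i}
drop 5:m onto {4:m}
drop 6:l onto {3:i}
ground layer = {0:i, 2:h}
drop-orders for the pieces not yet dropped (sum over which currently-grounded one goes next):
  1 to go: {5} 1  {6} 1
  2 to go: {4,5} 1  {5,6} 2
  3 to go: {2,4,5} 1  {4,5,6} 3
  4 to go: {2,4,5,6} 4  {3,4,5,6} 3
  5 to go: {1,3,4,5,6} 3  {2,3,4,5,6} 7
  if 0:i drops first: 10 orders
  if 2:h drops first: 3 orders
heap linearizations: 13

13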